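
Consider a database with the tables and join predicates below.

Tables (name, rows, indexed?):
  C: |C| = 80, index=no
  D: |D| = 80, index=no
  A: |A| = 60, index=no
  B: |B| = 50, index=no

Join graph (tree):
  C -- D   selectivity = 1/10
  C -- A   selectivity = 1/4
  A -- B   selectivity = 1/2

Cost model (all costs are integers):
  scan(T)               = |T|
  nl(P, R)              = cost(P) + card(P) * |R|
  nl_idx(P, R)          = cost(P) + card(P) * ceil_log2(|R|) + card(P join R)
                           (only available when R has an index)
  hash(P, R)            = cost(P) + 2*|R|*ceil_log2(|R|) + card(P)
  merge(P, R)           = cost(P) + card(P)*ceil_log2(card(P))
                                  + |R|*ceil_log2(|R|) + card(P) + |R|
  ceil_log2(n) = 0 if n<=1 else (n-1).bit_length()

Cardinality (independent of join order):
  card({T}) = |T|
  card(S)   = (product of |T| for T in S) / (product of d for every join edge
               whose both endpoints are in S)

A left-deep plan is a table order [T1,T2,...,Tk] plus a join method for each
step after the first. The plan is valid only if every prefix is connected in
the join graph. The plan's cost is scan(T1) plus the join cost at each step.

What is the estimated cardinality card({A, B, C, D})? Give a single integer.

240000

Tables in S: A(60), B(50), C(80), D(80)
Edges inside S: C-D(d=10), C-A(d=4), A-B(d=2)
numerator = 60 * 50 * 80 * 80 = 19200000
denominator = 10 * 4 * 2 = 80
card(S) = 19200000 / 80 = 240000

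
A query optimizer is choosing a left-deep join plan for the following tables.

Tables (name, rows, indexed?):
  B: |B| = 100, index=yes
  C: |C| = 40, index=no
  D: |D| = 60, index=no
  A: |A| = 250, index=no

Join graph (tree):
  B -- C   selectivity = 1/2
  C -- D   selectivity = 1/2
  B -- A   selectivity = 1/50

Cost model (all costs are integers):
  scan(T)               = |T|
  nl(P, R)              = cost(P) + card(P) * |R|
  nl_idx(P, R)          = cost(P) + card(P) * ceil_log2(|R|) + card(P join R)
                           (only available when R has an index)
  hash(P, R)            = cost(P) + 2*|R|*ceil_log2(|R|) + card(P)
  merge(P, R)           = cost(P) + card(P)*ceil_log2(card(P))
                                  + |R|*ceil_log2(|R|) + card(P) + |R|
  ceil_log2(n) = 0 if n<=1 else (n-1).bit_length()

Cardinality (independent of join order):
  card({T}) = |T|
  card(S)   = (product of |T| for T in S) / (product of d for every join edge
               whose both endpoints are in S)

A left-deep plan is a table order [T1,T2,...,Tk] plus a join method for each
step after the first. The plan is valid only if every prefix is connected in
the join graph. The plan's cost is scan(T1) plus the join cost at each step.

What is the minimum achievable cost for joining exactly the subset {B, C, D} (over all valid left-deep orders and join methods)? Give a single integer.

Selinger DP over subsets of {B,C,D}:
  {B}: scan cost=100, card=100
  {C}: scan cost=40, card=40
  {D}: scan cost=60, card=60
  {BC}: card=2000; try (C,hash)→680, (B,merge)→1120, (C,merge)→1180, (B,hash)→1480, (B,nl_idx)→2320, (B,nl)→4040 …(+1); best=680 via (C,hash)
  {CD}: card=1200; try (C,hash)→600, (D,merge)→740, (C,merge)→760, (D,hash)→800, (D,nl)→2440, (C,nl)→2460; best=600 via (C,hash)
  {BCD}: card=60000; try (B,hash)→3200, (D,hash)→3400, (B,merge)→15800, (D,merge)→25100, (B,nl_idx)→69000, (B,nl)→120600 …(+1); best=3200 via (B,hash)

3200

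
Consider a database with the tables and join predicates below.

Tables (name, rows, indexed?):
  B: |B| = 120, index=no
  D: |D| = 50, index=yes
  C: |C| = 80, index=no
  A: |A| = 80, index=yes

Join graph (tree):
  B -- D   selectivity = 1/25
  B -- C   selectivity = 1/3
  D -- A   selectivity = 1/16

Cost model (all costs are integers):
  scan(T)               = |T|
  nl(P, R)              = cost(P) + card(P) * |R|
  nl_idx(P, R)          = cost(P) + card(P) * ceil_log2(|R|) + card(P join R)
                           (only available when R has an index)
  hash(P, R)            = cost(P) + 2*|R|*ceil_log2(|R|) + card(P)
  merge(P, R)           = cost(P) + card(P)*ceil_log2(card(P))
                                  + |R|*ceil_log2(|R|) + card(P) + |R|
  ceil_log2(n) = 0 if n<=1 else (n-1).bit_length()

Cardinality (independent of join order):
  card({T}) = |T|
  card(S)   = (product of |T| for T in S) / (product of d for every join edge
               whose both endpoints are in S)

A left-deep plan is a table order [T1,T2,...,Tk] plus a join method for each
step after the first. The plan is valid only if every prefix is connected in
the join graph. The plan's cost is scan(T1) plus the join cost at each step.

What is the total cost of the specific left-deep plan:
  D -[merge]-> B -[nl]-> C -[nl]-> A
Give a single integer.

step 1: scan D: cost=50, card=50
step 2: join B via merge
    card(P join B) = 50*120/(25) = 240
    cost = 50 + 50*6 + 120*7 + 50 + 120 = 1360
step 3: join C via nl
    card(P join C) = 240*80/(3) = 6400
    cost = 1360 + 240*80 = 20560
step 4: join A via nl
    card(P join A) = 6400*80/(16) = 32000
    cost = 20560 + 6400*80 = 532560

532560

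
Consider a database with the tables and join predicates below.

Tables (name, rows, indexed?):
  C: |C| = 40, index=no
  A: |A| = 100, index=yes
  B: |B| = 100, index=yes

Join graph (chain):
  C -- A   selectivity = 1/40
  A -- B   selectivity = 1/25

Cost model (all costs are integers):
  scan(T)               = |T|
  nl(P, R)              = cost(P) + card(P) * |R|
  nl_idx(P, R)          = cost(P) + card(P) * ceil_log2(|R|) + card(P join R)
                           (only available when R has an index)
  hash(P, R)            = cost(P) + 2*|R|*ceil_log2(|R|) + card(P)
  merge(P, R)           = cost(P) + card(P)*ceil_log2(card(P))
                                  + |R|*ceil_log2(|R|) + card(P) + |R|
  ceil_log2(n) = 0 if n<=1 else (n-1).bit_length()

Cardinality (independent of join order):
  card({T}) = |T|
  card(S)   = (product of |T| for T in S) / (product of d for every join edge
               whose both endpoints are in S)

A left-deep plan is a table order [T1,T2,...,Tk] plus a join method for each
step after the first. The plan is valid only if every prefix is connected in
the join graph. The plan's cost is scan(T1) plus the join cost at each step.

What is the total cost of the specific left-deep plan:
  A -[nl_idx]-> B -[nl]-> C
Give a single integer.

17200

step 1: scan A: cost=100, card=100
step 2: join B via nl_idx
    card(P join B) = 100*100/(25) = 400
    cost = 100 + 100*7 + 400 = 1200
step 3: join C via nl
    card(P join C) = 400*40/(40) = 400
    cost = 1200 + 400*40 = 17200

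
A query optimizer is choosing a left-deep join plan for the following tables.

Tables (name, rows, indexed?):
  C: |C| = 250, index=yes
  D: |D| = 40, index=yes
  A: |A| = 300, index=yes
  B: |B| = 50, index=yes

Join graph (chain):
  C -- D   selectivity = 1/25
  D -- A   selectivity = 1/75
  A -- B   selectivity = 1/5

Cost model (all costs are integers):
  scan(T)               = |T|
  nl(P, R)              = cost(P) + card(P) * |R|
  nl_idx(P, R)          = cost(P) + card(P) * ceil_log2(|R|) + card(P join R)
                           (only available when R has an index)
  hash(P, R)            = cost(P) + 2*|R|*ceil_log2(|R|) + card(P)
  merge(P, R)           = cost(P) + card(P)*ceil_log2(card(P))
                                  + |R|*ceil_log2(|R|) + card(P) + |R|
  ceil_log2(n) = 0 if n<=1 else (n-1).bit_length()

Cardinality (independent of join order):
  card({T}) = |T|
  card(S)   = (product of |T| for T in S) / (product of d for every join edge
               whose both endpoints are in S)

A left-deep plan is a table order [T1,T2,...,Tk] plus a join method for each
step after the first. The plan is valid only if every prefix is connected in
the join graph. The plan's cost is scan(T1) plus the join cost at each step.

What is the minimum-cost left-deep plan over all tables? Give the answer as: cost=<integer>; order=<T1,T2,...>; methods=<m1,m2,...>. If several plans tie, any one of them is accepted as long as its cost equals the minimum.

Selinger DP (subsets sized 1..n):
  {C}: scan cost=250, card=250
  {D}: scan cost=40, card=40
  {A}: scan cost=300, card=300
  {B}: scan cost=50, card=50
  {CD}: card=400; try (C,nl_idx)→760, (D,hash)→980, (D,nl_idx)→2150, (C,merge)→2570, (D,merge)→2780, (C,hash)→4080 …(+2); best=760 via (C,nl_idx)
  {AD}: card=160; try (A,nl_idx)→560, (D,hash)→1080, (D,nl_idx)→2260, (A,merge)→3320, (D,merge)→3580, (A,hash)→5480 …(+2); best=560 via (A,nl_idx)
  {AB}: card=3000; try (B,hash)→1200, (A,merge)→3400, (A,nl_idx)→3500, (B,merge)→3650, (B,nl_idx)→5100, (A,hash)→5500 …(+2); best=1200 via (B,hash)
  {ACD}: card=1600; try (C,nl_idx)→3440, (C,merge)→4250, (C,hash)→4720, (A,nl_idx)→5960, (A,hash)→6560, (A,merge)→7760 …(+2); best=3440 via (C,nl_idx)
  {ABD}: card=1600; try (B,hash)→1320, (B,merge)→2350, (B,nl_idx)→3120, (D,hash)→4680, (B,nl)→8560, (D,nl_idx)→20800 …(+2); best=1320 via (B,hash)
  {ABCD}: card=16000; try (B,hash)→5640, (C,hash)→6920, (C,merge)→22770, (B,merge)→22990, (B,nl_idx)→29040, (C,nl_idx)→30120 …(+2); best=5640 via (B,hash)

cost=5640; order=D,A,C,B; methods=nl_idx,nl_idx,hash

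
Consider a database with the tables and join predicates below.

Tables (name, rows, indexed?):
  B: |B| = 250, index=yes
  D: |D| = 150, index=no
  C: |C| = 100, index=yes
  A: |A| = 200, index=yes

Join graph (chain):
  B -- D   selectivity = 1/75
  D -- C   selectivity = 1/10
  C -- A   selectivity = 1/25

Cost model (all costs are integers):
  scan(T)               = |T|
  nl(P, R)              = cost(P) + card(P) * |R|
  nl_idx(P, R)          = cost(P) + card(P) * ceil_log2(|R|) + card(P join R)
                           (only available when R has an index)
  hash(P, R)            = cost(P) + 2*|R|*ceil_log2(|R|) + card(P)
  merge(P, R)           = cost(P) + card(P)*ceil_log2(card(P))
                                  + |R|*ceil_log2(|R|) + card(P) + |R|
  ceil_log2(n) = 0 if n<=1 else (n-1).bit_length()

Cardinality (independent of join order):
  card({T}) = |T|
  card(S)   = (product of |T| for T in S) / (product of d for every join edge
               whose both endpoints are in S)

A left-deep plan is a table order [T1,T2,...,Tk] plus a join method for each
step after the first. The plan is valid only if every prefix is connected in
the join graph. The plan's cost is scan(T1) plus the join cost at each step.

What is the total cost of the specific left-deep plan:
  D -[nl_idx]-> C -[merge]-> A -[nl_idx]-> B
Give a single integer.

step 1: scan D: cost=150, card=150
step 2: join C via nl_idx
    card(P join C) = 150*100/(10) = 1500
    cost = 150 + 150*7 + 1500 = 2700
step 3: join A via merge
    card(P join A) = 1500*200/(25) = 12000
    cost = 2700 + 1500*11 + 200*8 + 1500 + 200 = 22500
step 4: join B via nl_idx
    card(P join B) = 12000*250/(75) = 40000
    cost = 22500 + 12000*8 + 40000 = 158500

158500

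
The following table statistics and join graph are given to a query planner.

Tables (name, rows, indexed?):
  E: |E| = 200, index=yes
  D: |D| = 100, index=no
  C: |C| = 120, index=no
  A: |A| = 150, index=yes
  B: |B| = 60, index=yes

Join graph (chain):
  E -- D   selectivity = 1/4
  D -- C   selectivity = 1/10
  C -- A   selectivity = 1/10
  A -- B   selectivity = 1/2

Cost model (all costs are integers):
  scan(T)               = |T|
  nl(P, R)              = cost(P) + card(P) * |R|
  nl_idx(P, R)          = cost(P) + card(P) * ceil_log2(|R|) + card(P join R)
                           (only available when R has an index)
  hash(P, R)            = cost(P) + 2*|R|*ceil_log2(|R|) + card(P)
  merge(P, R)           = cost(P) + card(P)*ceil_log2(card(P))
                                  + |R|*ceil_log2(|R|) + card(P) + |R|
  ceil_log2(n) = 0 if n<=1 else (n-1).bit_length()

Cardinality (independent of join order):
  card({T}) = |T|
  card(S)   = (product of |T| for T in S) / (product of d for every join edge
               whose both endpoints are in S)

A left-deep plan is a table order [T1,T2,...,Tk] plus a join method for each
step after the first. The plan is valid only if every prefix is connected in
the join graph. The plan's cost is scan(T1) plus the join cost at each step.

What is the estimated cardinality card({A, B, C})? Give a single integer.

Tables in S: A(150), B(60), C(120)
Edges inside S: C-A(d=10), A-B(d=2)
numerator = 150 * 60 * 120 = 1080000
denominator = 10 * 2 = 20
card(S) = 1080000 / 20 = 54000

54000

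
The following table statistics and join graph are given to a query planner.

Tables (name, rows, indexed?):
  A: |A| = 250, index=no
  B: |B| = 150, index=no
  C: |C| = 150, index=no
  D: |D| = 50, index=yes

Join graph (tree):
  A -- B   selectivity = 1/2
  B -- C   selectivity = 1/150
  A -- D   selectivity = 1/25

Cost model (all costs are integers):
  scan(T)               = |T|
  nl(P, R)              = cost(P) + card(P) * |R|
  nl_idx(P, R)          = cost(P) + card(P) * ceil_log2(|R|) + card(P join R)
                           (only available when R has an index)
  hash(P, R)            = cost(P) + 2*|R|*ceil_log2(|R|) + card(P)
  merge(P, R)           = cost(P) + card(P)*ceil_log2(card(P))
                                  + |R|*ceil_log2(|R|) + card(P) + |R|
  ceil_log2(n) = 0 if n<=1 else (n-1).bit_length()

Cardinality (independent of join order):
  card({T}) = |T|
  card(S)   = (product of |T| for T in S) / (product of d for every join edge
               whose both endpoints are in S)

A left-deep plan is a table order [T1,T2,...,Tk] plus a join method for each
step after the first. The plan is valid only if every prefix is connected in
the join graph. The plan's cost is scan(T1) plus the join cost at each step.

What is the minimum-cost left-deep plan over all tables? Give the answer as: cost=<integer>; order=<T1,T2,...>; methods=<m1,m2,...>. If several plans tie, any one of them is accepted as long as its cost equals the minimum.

Selinger DP (subsets sized 1..n):
  {A}: scan cost=250, card=250
  {B}: scan cost=150, card=150
  {C}: scan cost=150, card=150
  {D}: scan cost=50, card=50
  {AB}: card=18750; try (B,hash)→2900, (A,merge)→3750, (B,merge)→3850, (A,hash)→4300, (A,nl)→37650, (B,nl)→37750; best=2900 via (B,hash)
  {AD}: card=500; try (D,hash)→1100, (D,nl_idx)→2250, (A,merge)→2650, (D,merge)→2850, (A,hash)→4100, (A,nl)→12550 …(+1); best=1100 via (D,hash)
  {BC}: card=150; try (C,hash)→2700, (B,hash)→2700, (C,merge)→2850, (B,merge)→2850, (C,nl)→22650, (B,nl)→22650; best=2700 via (C,hash)
  {ABC}: card=18750; try (A,merge)→6300, (A,hash)→6850, (C,hash)→24050, (A,nl)→40200, (C,merge)→304250, (C,nl)→2815400; best=6300 via (A,merge)
  {ABD}: card=37500; try (B,hash)→4000, (B,merge)→7450, (D,hash)→22250, (B,nl)→76100, (D,nl_idx)→152900, (D,merge)→303250 …(+1); best=4000 via (B,hash)
  {ABCD}: card=37500; try (D,hash)→25650, (C,hash)→43900, (D,nl_idx)→156300, (D,merge)→306650, (C,merge)→642850, (D,nl)→943800 …(+1); best=25650 via (D,hash)

cost=25650; order=B,C,A,D; methods=hash,merge,hash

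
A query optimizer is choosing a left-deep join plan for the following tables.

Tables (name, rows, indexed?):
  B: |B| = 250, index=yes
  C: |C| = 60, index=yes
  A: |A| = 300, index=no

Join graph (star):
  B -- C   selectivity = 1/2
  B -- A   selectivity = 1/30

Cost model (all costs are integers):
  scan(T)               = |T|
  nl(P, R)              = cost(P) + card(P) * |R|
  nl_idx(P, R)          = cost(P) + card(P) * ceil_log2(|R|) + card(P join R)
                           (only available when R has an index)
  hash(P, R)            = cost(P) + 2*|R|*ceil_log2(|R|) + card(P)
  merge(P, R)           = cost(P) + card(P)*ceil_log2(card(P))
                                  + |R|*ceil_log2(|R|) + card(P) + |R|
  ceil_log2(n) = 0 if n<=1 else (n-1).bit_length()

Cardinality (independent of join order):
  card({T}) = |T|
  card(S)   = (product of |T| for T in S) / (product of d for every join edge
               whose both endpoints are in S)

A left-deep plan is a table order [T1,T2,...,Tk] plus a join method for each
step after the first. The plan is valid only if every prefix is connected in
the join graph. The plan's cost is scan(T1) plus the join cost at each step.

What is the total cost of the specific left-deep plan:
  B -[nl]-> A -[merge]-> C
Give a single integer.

step 1: scan B: cost=250, card=250
step 2: join A via nl
    card(P join A) = 250*300/(30) = 2500
    cost = 250 + 250*300 = 75250
step 3: join C via merge
    card(P join C) = 2500*60/(2) = 75000
    cost = 75250 + 2500*12 + 60*6 + 2500 + 60 = 108170

108170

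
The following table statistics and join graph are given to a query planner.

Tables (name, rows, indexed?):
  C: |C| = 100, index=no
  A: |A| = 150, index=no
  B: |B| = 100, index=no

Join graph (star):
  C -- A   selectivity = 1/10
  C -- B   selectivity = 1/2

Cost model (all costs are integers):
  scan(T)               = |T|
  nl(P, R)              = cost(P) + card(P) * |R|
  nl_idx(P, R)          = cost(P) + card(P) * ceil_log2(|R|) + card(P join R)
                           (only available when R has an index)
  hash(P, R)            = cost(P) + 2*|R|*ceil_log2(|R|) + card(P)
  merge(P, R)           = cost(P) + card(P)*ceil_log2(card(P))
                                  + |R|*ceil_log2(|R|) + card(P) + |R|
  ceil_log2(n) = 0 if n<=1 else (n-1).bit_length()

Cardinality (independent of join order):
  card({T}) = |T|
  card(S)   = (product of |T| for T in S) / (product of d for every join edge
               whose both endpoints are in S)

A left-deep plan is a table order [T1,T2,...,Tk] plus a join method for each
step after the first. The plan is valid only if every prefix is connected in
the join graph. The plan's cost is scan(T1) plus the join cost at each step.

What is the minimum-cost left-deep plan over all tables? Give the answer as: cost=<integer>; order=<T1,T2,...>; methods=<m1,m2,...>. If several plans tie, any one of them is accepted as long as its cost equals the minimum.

Selinger DP (subsets sized 1..n):
  {C}: scan cost=100, card=100
  {A}: scan cost=150, card=150
  {B}: scan cost=100, card=100
  {AC}: card=1500; try (C,hash)→1700, (A,merge)→2250, (C,merge)→2300, (A,hash)→2600, (A,nl)→15100, (C,nl)→15150; best=1700 via (C,hash)
  {BC}: card=5000; try (C,hash)→1600, (B,hash)→1600, (C,merge)→1700, (B,merge)→1700, (C,nl)→10100, (B,nl)→10100; best=1600 via (C,hash)
  {ABC}: card=75000; try (B,hash)→4600, (A,hash)→9000, (B,merge)→20500, (A,merge)→72950, (B,nl)→151700, (A,nl)→751600; best=4600 via (B,hash)

cost=4600; order=A,C,B; methods=hash,hash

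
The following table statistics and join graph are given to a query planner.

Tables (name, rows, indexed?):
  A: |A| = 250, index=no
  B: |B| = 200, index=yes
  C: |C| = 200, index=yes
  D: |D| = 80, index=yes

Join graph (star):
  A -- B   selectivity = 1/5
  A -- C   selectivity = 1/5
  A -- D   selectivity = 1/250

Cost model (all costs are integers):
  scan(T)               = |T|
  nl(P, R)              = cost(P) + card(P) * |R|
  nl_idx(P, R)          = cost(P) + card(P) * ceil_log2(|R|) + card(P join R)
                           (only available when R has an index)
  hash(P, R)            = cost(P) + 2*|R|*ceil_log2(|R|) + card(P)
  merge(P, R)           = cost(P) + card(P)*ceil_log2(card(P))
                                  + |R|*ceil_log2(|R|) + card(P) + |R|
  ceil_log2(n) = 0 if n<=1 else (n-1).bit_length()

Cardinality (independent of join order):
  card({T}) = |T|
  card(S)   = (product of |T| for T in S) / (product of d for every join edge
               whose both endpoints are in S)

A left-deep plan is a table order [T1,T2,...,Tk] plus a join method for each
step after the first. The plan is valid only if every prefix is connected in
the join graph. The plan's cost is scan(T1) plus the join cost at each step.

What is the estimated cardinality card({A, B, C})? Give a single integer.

400000

Tables in S: A(250), B(200), C(200)
Edges inside S: A-B(d=5), A-C(d=5)
numerator = 250 * 200 * 200 = 10000000
denominator = 5 * 5 = 25
card(S) = 10000000 / 25 = 400000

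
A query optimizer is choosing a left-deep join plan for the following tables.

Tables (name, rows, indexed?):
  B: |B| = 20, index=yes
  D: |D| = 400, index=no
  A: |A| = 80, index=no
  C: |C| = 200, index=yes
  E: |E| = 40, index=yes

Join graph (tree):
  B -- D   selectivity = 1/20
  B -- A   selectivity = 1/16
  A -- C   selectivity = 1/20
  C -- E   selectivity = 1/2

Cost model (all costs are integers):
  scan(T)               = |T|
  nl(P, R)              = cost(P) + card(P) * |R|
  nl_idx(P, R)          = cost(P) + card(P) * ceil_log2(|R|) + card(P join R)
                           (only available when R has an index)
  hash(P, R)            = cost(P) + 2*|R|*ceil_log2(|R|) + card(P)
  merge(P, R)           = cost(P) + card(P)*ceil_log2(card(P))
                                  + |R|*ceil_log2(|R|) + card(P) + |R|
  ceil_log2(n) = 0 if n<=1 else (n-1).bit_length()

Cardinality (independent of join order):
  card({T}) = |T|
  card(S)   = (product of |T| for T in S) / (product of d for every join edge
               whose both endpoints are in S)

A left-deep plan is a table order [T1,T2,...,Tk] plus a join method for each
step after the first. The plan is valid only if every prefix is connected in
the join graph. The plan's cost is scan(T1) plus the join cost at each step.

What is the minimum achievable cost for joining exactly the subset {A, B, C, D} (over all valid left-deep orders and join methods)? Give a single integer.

7720

Selinger DP over subsets of {A,B,C,D}:
  {B}: scan cost=20, card=20
  {D}: scan cost=400, card=400
  {A}: scan cost=80, card=80
  {C}: scan cost=200, card=200
  {BD}: card=400; try (B,hash)→1000, (B,nl_idx)→2800, (D,merge)→4140, (B,merge)→4520, (D,hash)→7240, (D,nl)→8020 …(+1); best=1000 via (B,hash)
  {AB}: card=100; try (B,hash)→360, (B,nl_idx)→580, (A,merge)→780, (B,merge)→840, (A,hash)→1160, (A,nl)→1620 …(+1); best=360 via (B,hash)
  {AC}: card=800; try (C,nl_idx)→1520, (A,hash)→1520, (C,merge)→2520, (A,merge)→2640, (C,hash)→3360, (C,nl)→16080 …(+1); best=1520 via (C,nl_idx)
  {ABD}: card=2000; try (A,hash)→2520, (D,merge)→5160, (A,merge)→5640, (D,hash)→7660, (A,nl)→33000, (D,nl)→40360; best=2520 via (A,hash)
  {ABC}: card=1000; try (C,nl_idx)→2160, (B,hash)→2520, (C,merge)→2960, (C,hash)→3660, (B,nl_idx)→6520, (B,merge)→10440 …(+2); best=2160 via (C,nl_idx)
  {ABCD}: card=20000; try (C,hash)→7720, (D,hash)→10360, (D,merge)→17160, (C,merge)→28320, (C,nl_idx)→38520, (D,nl)→402160 …(+1); best=7720 via (C,hash)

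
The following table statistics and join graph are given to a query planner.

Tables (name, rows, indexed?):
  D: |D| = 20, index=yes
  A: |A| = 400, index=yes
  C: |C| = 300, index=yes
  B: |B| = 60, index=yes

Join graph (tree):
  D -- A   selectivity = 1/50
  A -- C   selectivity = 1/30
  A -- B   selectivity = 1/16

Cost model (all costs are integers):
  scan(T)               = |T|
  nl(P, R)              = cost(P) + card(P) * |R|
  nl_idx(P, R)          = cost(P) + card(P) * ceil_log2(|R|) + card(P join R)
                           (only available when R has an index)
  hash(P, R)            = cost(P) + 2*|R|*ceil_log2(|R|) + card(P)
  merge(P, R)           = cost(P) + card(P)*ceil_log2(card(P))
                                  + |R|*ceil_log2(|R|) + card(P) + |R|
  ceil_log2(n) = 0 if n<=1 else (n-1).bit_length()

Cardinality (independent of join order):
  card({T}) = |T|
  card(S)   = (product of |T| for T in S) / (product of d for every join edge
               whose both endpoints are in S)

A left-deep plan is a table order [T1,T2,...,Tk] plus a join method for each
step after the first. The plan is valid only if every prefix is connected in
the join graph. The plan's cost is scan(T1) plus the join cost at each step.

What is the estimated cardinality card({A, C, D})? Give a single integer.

1600

Tables in S: A(400), C(300), D(20)
Edges inside S: D-A(d=50), A-C(d=30)
numerator = 400 * 300 * 20 = 2400000
denominator = 50 * 30 = 1500
card(S) = 2400000 / 1500 = 1600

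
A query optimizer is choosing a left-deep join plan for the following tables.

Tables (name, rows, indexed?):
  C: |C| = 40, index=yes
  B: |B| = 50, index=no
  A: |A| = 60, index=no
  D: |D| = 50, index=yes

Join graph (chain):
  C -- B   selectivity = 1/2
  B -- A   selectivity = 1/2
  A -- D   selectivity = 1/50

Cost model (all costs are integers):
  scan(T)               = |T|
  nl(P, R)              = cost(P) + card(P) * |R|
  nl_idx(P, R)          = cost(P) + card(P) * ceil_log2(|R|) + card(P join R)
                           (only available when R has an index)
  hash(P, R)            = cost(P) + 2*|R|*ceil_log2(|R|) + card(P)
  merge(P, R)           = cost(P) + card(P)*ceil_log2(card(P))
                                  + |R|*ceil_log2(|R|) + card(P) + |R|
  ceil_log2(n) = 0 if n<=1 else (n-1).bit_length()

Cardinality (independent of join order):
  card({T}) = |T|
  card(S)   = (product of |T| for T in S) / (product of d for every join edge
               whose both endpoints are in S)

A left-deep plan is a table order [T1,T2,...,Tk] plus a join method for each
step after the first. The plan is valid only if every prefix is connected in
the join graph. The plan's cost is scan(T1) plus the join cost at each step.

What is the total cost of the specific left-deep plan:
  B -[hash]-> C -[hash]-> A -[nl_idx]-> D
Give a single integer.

212300

step 1: scan B: cost=50, card=50
step 2: join C via hash
    card(P join C) = 50*40/(2) = 1000
    cost = 50 + 2*40*6 + 50 = 580
step 3: join A via hash
    card(P join A) = 1000*60/(2) = 30000
    cost = 580 + 2*60*6 + 1000 = 2300
step 4: join D via nl_idx
    card(P join D) = 30000*50/(50) = 30000
    cost = 2300 + 30000*6 + 30000 = 212300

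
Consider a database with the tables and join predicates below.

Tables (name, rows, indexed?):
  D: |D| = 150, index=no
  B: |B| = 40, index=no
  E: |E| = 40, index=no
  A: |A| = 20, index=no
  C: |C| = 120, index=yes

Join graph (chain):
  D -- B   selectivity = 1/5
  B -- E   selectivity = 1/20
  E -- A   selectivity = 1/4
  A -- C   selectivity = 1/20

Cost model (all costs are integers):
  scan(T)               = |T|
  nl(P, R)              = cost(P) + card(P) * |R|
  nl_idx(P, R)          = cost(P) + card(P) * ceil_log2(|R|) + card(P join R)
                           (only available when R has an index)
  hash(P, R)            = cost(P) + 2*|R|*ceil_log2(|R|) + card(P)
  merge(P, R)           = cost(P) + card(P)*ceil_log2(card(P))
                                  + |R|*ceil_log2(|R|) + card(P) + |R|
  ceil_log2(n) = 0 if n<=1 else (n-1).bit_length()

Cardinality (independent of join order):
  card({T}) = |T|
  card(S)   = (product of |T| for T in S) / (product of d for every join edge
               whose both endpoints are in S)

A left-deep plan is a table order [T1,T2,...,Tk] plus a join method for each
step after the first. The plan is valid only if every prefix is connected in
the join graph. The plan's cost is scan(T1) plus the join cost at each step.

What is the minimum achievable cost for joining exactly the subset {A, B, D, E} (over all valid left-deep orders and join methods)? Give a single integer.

3640

Selinger DP over subsets of {A,B,D,E}:
  {D}: scan cost=150, card=150
  {B}: scan cost=40, card=40
  {E}: scan cost=40, card=40
  {A}: scan cost=20, card=20
  {BD}: card=1200; try (B,hash)→780, (D,merge)→1670, (B,merge)→1780, (D,hash)→2480, (D,nl)→6040, (B,nl)→6150; best=780 via (B,hash)
  {BE}: card=80; try (E,hash)→560, (B,hash)→560, (E,merge)→600, (B,merge)→600, (E,nl)→1640, (B,nl)→1640; best=560 via (E,hash)
  {AE}: card=200; try (A,hash)→280, (E,merge)→420, (A,merge)→440, (E,hash)→520, (E,nl)→820, (A,nl)→840; best=280 via (A,hash)
  {BDE}: card=2400; try (E,hash)→2460, (D,merge)→2550, (D,hash)→3040, (D,nl)→12560, (E,merge)→15460, (E,nl)→48780; best=2460 via (E,hash)
  {ABE}: card=400; try (A,hash)→840, (B,hash)→960, (A,merge)→1320, (A,nl)→2160, (B,merge)→2360, (B,nl)→8280; best=840 via (A,hash)
  {ABDE}: card=12000; try (D,hash)→3640, (A,hash)→5060, (D,merge)→6190, (A,merge)→33780, (A,nl)→50460, (D,nl)→60840; best=3640 via (D,hash)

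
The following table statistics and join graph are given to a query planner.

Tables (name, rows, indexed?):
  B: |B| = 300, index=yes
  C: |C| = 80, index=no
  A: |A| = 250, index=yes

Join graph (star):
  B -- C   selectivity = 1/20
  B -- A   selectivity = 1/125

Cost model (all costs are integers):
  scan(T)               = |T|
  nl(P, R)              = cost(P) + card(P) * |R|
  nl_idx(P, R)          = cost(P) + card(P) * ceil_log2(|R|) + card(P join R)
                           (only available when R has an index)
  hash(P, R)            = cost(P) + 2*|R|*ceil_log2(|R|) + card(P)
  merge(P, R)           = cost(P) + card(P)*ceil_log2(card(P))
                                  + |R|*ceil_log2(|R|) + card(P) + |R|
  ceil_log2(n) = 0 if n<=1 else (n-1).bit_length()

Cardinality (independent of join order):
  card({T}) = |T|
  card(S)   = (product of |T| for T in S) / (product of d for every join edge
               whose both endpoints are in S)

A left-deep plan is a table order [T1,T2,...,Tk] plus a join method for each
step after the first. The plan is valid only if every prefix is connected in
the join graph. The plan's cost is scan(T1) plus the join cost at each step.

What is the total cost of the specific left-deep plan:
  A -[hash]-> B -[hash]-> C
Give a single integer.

7620

step 1: scan A: cost=250, card=250
step 2: join B via hash
    card(P join B) = 250*300/(125) = 600
    cost = 250 + 2*300*9 + 250 = 5900
step 3: join C via hash
    card(P join C) = 600*80/(20) = 2400
    cost = 5900 + 2*80*7 + 600 = 7620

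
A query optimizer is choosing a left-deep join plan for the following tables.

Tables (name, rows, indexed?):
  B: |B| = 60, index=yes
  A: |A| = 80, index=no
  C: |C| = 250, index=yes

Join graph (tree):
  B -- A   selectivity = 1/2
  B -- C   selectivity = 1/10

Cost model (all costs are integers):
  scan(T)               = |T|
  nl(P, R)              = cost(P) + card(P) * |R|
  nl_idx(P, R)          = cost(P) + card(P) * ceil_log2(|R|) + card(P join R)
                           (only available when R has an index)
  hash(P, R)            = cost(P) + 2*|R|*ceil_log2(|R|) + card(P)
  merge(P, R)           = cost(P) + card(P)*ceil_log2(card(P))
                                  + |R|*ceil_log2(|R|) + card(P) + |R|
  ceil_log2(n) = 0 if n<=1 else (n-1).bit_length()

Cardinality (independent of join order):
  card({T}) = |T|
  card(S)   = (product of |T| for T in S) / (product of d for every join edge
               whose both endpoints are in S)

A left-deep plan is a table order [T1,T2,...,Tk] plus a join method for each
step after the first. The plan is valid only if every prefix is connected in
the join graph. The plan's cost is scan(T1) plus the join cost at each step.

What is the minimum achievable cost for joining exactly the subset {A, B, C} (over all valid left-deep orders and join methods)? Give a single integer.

3840

Selinger DP over subsets of {A,B,C}:
  {B}: scan cost=60, card=60
  {A}: scan cost=80, card=80
  {C}: scan cost=250, card=250
  {AB}: card=2400; try (B,hash)→880, (A,merge)→1120, (B,merge)→1140, (A,hash)→1240, (B,nl_idx)→2960, (A,nl)→4860 …(+1); best=880 via (B,hash)
  {BC}: card=1500; try (B,hash)→1220, (C,nl_idx)→2040, (C,merge)→2730, (B,merge)→2920, (B,nl_idx)→3250, (C,hash)→4120 …(+2); best=1220 via (B,hash)
  {ABC}: card=60000; try (A,hash)→3840, (C,hash)→7280, (A,merge)→19860, (C,merge)→34330, (C,nl_idx)→80080, (A,nl)→121220 …(+1); best=3840 via (A,hash)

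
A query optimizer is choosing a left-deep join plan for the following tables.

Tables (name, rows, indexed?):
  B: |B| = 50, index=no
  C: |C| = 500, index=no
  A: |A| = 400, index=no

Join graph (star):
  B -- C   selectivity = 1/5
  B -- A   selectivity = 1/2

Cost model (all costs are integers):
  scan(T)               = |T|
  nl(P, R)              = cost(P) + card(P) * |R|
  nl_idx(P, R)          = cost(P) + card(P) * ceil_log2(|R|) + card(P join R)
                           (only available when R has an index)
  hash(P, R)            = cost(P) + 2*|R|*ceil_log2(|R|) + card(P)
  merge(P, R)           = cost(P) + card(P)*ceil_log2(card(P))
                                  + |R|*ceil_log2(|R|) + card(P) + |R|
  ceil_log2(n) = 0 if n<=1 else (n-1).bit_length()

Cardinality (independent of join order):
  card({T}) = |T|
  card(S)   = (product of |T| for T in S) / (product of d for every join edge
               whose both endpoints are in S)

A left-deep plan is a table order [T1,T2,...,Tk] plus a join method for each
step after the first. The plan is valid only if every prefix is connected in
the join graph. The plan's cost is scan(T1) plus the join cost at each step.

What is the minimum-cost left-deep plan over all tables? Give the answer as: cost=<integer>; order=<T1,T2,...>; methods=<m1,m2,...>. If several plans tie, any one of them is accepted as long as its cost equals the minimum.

Selinger DP (subsets sized 1..n):
  {B}: scan cost=50, card=50
  {C}: scan cost=500, card=500
  {A}: scan cost=400, card=400
  {BC}: card=5000; try (B,hash)→1600, (C,merge)→5400, (B,merge)→5850, (C,hash)→9100, (C,nl)→25050, (B,nl)→25500; best=1600 via (B,hash)
  {AB}: card=10000; try (B,hash)→1400, (A,merge)→4400, (B,merge)→4750, (A,hash)→7300, (A,nl)→20050, (B,nl)→20400; best=1400 via (B,hash)
  {ABC}: card=1000000; try (A,hash)→13800, (C,hash)→20400, (A,merge)→75600, (C,merge)→156400, (A,nl)→2001600, (C,nl)→5001400; best=13800 via (A,hash)

cost=13800; order=C,B,A; methods=hash,hash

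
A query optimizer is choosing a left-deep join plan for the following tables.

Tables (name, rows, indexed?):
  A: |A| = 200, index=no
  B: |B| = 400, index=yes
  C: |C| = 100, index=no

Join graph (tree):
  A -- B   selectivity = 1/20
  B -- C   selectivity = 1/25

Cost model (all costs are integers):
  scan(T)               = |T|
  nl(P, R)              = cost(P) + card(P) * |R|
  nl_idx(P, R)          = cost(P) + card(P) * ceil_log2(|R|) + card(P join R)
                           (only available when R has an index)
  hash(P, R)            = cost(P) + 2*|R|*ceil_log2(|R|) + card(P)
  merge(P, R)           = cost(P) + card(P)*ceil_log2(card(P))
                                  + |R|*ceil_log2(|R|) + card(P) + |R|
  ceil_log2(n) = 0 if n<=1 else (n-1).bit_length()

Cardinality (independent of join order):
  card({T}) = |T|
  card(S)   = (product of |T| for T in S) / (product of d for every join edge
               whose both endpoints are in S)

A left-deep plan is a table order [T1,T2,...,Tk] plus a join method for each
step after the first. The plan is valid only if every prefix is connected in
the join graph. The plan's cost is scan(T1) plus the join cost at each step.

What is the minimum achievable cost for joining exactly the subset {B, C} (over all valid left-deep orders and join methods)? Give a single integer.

Selinger DP over subsets of {B,C}:
  {B}: scan cost=400, card=400
  {C}: scan cost=100, card=100
  {BC}: card=1600; try (C,hash)→2200, (B,nl_idx)→2600, (B,merge)→4900, (C,merge)→5200, (B,hash)→7400, (B,nl)→40100 …(+1); best=2200 via (C,hash)

2200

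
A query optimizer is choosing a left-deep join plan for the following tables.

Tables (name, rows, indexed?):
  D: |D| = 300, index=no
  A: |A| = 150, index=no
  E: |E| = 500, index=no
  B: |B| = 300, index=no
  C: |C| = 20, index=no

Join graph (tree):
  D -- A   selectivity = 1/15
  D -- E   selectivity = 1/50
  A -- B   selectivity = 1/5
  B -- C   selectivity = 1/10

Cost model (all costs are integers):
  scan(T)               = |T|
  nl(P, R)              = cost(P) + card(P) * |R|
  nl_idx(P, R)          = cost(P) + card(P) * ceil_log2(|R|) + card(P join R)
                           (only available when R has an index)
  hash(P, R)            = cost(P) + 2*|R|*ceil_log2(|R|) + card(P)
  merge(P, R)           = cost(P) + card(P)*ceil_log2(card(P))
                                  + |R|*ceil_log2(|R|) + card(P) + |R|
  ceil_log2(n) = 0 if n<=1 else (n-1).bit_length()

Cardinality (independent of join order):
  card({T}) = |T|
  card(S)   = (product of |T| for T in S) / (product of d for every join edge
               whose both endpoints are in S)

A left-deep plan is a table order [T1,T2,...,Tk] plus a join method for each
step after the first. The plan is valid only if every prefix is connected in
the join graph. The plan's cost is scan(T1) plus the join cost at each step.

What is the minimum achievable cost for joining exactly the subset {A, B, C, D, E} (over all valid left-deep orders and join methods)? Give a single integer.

396200

Selinger DP over subsets of {A,B,C,D,E}:
  {D}: scan cost=300, card=300
  {A}: scan cost=150, card=150
  {E}: scan cost=500, card=500
  {B}: scan cost=300, card=300
  {C}: scan cost=20, card=20
  {AD}: card=3000; try (A,hash)→3000, (D,merge)→4500, (A,merge)→4650, (D,hash)→5700, (D,nl)→45150, (A,nl)→45300; best=3000 via (A,hash)
  {DE}: card=3000; try (D,hash)→6400, (E,merge)→8300, (D,merge)→8500, (E,hash)→9600, (E,nl)→150300, (D,nl)→150500; best=6400 via (D,hash)
  {AB}: card=9000; try (A,hash)→3000, (B,merge)→4500, (A,merge)→4650, (B,hash)→5700, (B,nl)→45150, (A,nl)→45300; best=3000 via (A,hash)
  {BC}: card=600; try (C,hash)→800, (B,merge)→3140, (C,merge)→3420, (B,hash)→5440, (B,nl)→6020, (C,nl)→6300; best=800 via (C,hash)
  {ADE}: card=30000; try (A,hash)→11800, (E,hash)→15000, (A,merge)→46750, (E,merge)→47000, (A,nl)→456400, (E,nl)→1503000; best=11800 via (A,hash)
  {ABD}: card=180000; try (B,hash)→11400, (D,hash)→17400, (B,merge)→45000, (D,merge)→141000, (B,nl)→903000, (D,nl)→2703000; best=11400 via (B,hash)
  {ABC}: card=18000; try (A,hash)→3800, (A,merge)→8750, (C,hash)→12200, (A,nl)→90800, (C,merge)→138120, (C,nl)→183000; best=3800 via (A,hash)
  {ABDE}: card=1800000; try (B,hash)→47200, (E,hash)→200400, (B,merge)→494800, (E,merge)→3436400, (B,nl)→9011800, (E,nl)→90011400; best=47200 via (B,hash)
  {ABCD}: card=360000; try (D,hash)→27200, (C,hash)→191600, (D,merge)→294800, (C,merge)→3431520, (C,nl)→3611400, (D,nl)→5403800; best=27200 via (D,hash)
  {ABCDE}: card=3600000; try (E,hash)→396200, (C,hash)→1847400, (E,merge)→7232200, (C,nl)→36047200, (C,merge)→39647320, (E,nl)→180027200; best=396200 via (E,hash)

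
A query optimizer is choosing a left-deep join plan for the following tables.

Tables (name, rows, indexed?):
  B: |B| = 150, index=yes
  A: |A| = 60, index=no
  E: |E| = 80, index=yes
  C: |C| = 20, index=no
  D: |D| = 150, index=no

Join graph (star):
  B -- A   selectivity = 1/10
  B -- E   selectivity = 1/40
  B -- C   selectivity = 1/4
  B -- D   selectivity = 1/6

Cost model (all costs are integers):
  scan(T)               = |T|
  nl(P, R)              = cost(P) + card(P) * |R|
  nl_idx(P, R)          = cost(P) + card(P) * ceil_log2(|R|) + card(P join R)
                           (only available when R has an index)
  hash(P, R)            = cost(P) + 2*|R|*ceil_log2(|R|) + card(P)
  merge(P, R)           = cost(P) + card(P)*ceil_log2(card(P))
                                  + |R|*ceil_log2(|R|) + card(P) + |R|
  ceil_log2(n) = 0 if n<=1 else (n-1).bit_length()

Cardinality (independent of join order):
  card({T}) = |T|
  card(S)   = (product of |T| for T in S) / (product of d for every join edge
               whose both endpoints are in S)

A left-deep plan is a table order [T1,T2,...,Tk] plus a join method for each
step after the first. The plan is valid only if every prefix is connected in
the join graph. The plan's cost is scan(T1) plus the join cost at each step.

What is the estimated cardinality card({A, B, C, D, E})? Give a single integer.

Tables in S: A(60), B(150), C(20), D(150), E(80)
Edges inside S: B-A(d=10), B-E(d=40), B-C(d=4), B-D(d=6)
numerator = 60 * 150 * 20 * 150 * 80 = 2160000000
denominator = 10 * 40 * 4 * 6 = 9600
card(S) = 2160000000 / 9600 = 225000

225000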